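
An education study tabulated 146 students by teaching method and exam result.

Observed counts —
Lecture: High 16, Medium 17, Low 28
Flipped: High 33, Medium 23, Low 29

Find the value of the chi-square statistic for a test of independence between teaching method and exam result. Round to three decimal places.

Row totals: 61, 85. Column totals: 49, 40, 57. Grand total N = 146.
Expected counts (row total × column total / N):
  Lecture, High: 61×49/146 = 20.4726
  Lecture, Medium: 61×40/146 = 16.7123
  Lecture, Low: 61×57/146 = 23.8151
  Flipped, High: 85×49/146 = 28.5274
  Flipped, Medium: 85×40/146 = 23.2877
  Flipped, Low: 85×57/146 = 33.1849
Contributions (O − E)²/E:
  (16 − 20.4726)²/20.4726 = 0.9771
  (17 − 16.7123)²/16.7123 = 0.0050
  (28 − 23.8151)²/23.8151 = 0.7354
  (33 − 28.5274)²/28.5274 = 0.7012
  (23 − 23.2877)²/23.2877 = 0.0036
  (29 − 33.1849)²/33.1849 = 0.5278
χ² = 0.9771 + 0.0050 + 0.7354 + 0.7012 + 0.0036 + 0.5278 = 2.950

2.950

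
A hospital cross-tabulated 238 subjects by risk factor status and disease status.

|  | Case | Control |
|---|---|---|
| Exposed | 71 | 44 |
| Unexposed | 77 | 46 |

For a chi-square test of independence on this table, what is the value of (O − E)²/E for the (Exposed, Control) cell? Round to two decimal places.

0.01

Row total (Exposed) = 115; column total (Control) = 90; N = 238.
Expected count E = 115 × 90 / 238 = 43.487.
Contribution = (O − E)²/E = (44 − 43.487)² / 43.487 = 0.01.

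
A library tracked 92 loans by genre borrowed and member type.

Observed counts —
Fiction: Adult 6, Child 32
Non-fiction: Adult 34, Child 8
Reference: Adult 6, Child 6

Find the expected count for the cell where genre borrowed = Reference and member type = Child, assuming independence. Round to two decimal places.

6.00

Row total (Reference) = 12; column total (Child) = 46; grand total N = 92.
Expected count = (row total × column total) / N = 12 × 46 / 92 = 6.00.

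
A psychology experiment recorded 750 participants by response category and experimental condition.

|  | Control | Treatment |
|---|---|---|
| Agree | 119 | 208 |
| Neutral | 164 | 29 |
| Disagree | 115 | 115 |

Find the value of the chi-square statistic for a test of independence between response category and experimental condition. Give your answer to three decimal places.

Row totals: 327, 193, 230. Column totals: 398, 352. Grand total N = 750.
Expected counts (row total × column total / N):
  Agree, Control: 327×398/750 = 173.5280
  Agree, Treatment: 327×352/750 = 153.4720
  Neutral, Control: 193×398/750 = 102.4187
  Neutral, Treatment: 193×352/750 = 90.5813
  Disagree, Control: 230×398/750 = 122.0533
  Disagree, Treatment: 230×352/750 = 107.9467
Contributions (O − E)²/E:
  (119 − 173.5280)²/173.5280 = 17.1344
  (208 − 153.4720)²/153.4720 = 19.3736
  (164 − 102.4187)²/102.4187 = 37.0270
  (29 − 90.5813)²/90.5813 = 41.8658
  (115 − 122.0533)²/122.0533 = 0.4076
  (115 − 107.9467)²/107.9467 = 0.4609
χ² = 17.1344 + 19.3736 + 37.0270 + 41.8658 + 0.4076 + 0.4609 = 116.269

116.269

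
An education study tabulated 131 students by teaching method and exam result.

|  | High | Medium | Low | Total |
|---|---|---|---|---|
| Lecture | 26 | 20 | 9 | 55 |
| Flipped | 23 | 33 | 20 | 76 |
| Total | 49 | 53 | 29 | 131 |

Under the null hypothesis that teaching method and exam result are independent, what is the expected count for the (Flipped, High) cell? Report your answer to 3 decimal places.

Row total (Flipped) = 76; column total (High) = 49; grand total N = 131.
Expected count = (row total × column total) / N = 76 × 49 / 131 = 28.427.

28.427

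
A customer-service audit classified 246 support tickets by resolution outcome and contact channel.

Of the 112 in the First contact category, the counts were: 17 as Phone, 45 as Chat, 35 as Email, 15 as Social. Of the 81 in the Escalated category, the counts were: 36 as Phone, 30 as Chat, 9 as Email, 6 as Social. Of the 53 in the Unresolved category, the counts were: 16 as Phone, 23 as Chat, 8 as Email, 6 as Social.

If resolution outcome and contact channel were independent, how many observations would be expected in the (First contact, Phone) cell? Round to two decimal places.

31.41

Row total (First contact) = 112; column total (Phone) = 69; grand total N = 246.
Expected count = (row total × column total) / N = 112 × 69 / 246 = 31.41.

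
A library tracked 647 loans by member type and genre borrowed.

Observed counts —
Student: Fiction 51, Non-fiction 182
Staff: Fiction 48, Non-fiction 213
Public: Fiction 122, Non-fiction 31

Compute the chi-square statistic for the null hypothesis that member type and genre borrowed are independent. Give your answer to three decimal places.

185.785

Row totals: 233, 261, 153. Column totals: 221, 426. Grand total N = 647.
Expected counts (row total × column total / N):
  Student, Fiction: 233×221/647 = 79.5873
  Student, Non-fiction: 233×426/647 = 153.4127
  Staff, Fiction: 261×221/647 = 89.1515
  Staff, Non-fiction: 261×426/647 = 171.8485
  Public, Fiction: 153×221/647 = 52.2612
  Public, Non-fiction: 153×426/647 = 100.7388
Contributions (O − E)²/E:
  (51 − 79.5873)²/79.5873 = 10.2684
  (182 − 153.4127)²/153.4127 = 5.3270
  (48 − 89.1515)²/89.1515 = 18.9951
  (213 − 171.8485)²/171.8485 = 9.8543
  (122 − 52.2612)²/52.2612 = 93.0614
  (31 − 100.7388)²/100.7388 = 48.2783
χ² = 10.2684 + 5.3270 + 18.9951 + 9.8543 + 93.0614 + 48.2783 = 185.785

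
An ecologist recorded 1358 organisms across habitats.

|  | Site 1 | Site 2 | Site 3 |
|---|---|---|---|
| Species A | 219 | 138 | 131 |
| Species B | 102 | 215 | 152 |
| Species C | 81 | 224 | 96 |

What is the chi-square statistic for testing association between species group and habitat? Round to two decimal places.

107.39

Row totals: 488, 469, 401. Column totals: 402, 577, 379. Grand total N = 1358.
Expected counts (row total × column total / N):
  Species A, Site 1: 488×402/1358 = 144.459
  Species A, Site 2: 488×577/1358 = 207.346
  Species A, Site 3: 488×379/1358 = 136.194
  Species B, Site 1: 469×402/1358 = 138.835
  Species B, Site 2: 469×577/1358 = 199.273
  Species B, Site 3: 469×379/1358 = 130.892
  Species C, Site 1: 401×402/1358 = 118.705
  Species C, Site 2: 401×577/1358 = 170.381
  Species C, Site 3: 401×379/1358 = 111.914
Contributions (O − E)²/E:
  (219 − 144.459)²/144.459 = 38.4632
  (138 − 207.346)²/207.346 = 23.1925
  (131 − 136.194)²/136.194 = 0.1981
  (102 − 138.835)²/138.835 = 9.7729
  (215 − 199.273)²/199.273 = 1.2412
  (152 − 130.892)²/130.892 = 3.4039
  (81 − 118.705)²/118.705 = 11.9765
  (224 − 170.381)²/170.381 = 16.8739
  (96 − 111.914)²/111.914 = 2.2629
χ² = 38.4632 + 23.1925 + 0.1981 + 9.7729 + 1.2412 + 3.4039 + 11.9765 + 16.8739 + 2.2629 = 107.39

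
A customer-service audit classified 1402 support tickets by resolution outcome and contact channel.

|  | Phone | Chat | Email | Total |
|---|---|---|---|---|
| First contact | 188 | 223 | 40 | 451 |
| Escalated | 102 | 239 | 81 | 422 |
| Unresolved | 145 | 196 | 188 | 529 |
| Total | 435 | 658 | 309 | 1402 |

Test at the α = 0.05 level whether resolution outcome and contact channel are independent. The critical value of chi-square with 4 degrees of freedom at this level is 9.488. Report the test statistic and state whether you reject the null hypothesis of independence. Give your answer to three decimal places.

Grand total N = 1402.
Expected counts (row total × column total / N):
  First contact, Phone: 451×435/1402 = 139.9322
  First contact, Chat: 451×658/1402 = 211.6676
  First contact, Email: 451×309/1402 = 99.4001
  Escalated, Phone: 422×435/1402 = 130.9344
  Escalated, Chat: 422×658/1402 = 198.0571
  Escalated, Email: 422×309/1402 = 93.0086
  Unresolved, Phone: 529×435/1402 = 164.1334
  Unresolved, Chat: 529×658/1402 = 248.2753
  Unresolved, Email: 529×309/1402 = 116.5913
Contributions (O − E)²/E:
  (188 − 139.9322)²/139.9322 = 16.5117
  (223 − 211.6676)²/211.6676 = 0.6067
  (40 − 99.4001)²/99.4001 = 35.4967
  (102 − 130.9344)²/130.9344 = 6.3940
  (239 − 198.0571)²/198.0571 = 8.4638
  (81 − 93.0086)²/93.0086 = 1.5505
  (145 − 164.1334)²/164.1334 = 2.2304
  (196 − 248.2753)²/248.2753 = 11.0068
  (188 − 116.5913)²/116.5913 = 43.7357
χ² = 16.5117 + 0.6067 + 35.4967 + 6.3940 + 8.4638 + 1.5505 + 2.2304 + 11.0068 + 43.7357 = 125.996
df = (3−1)(3−1) = 4. Since 125.996 > 9.488, reject the null hypothesis of independence at α = 0.05.

125.996; reject H₀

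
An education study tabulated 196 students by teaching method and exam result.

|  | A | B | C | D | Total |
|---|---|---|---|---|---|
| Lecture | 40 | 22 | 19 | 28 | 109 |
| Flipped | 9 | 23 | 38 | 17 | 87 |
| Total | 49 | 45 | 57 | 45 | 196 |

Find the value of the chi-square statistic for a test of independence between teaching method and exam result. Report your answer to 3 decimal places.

26.521

Grand total N = 196.
Expected counts (row total × column total / N):
  Lecture, A: 109×49/196 = 27.2500
  Lecture, B: 109×45/196 = 25.0255
  Lecture, C: 109×57/196 = 31.6990
  Lecture, D: 109×45/196 = 25.0255
  Flipped, A: 87×49/196 = 21.7500
  Flipped, B: 87×45/196 = 19.9745
  Flipped, C: 87×57/196 = 25.3010
  Flipped, D: 87×45/196 = 19.9745
Contributions (O − E)²/E:
  (40 − 27.2500)²/27.2500 = 5.9656
  (22 − 25.0255)²/25.0255 = 0.3658
  (19 − 31.6990)²/31.6990 = 5.0874
  (28 − 25.0255)²/25.0255 = 0.3535
  (9 − 21.7500)²/21.7500 = 7.4741
  (23 − 19.9745)²/19.9745 = 0.4583
  (38 − 25.3010)²/25.3010 = 6.3738
  (17 − 19.9745)²/19.9745 = 0.4429
χ² = 5.9656 + 0.3658 + 5.0874 + 0.3535 + 7.4741 + 0.4583 + 6.3738 + 0.4429 = 26.521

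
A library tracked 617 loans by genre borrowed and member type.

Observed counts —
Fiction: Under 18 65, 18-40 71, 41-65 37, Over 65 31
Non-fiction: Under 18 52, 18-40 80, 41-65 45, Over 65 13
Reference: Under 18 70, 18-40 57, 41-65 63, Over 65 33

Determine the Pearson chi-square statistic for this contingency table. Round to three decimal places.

Row totals: 204, 190, 223. Column totals: 187, 208, 145, 77. Grand total N = 617.
Expected counts (row total × column total / N):
  Fiction, Under 18: 204×187/617 = 61.8282
  Fiction, 18-40: 204×208/617 = 68.7715
  Fiction, 41-65: 204×145/617 = 47.9417
  Fiction, Over 65: 204×77/617 = 25.4587
  Non-fiction, Under 18: 190×187/617 = 57.5851
  Non-fiction, 18-40: 190×208/617 = 64.0519
  Non-fiction, 41-65: 190×145/617 = 44.6515
  Non-fiction, Over 65: 190×77/617 = 23.7115
  Reference, Under 18: 223×187/617 = 67.5867
  Reference, 18-40: 223×208/617 = 75.1767
  Reference, 41-65: 223×145/617 = 52.4068
  Reference, Over 65: 223×77/617 = 27.8298
Contributions (O − E)²/E:
  (65 − 61.8282)²/61.8282 = 0.1627
  (71 − 68.7715)²/68.7715 = 0.0722
  (37 − 47.9417)²/47.9417 = 2.4972
  (31 − 25.4587)²/25.4587 = 1.2061
  (52 − 57.5851)²/57.5851 = 0.5417
  (80 − 64.0519)²/64.0519 = 3.9709
  (45 − 44.6515)²/44.6515 = 0.0027
  (13 − 23.7115)²/23.7115 = 4.8388
  (70 − 67.5867)²/67.5867 = 0.0862
  (57 − 75.1767)²/75.1767 = 4.3949
  (63 − 52.4068)²/52.4068 = 2.1412
  (33 − 27.8298)²/27.8298 = 0.9605
χ² = 0.1627 + 0.0722 + 2.4972 + 1.2061 + 0.5417 + 3.9709 + 0.0027 + 4.8388 + 0.0862 + 4.3949 + 2.1412 + 0.9605 = 20.875

20.875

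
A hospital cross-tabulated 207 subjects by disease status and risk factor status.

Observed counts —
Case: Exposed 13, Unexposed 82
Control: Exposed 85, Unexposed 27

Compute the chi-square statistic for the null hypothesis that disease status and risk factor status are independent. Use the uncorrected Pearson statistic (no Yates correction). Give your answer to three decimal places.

Row totals: 95, 112. Column totals: 98, 109. Grand total N = 207.
Expected counts (row total × column total / N):
  Case, Exposed: 95×98/207 = 44.9758
  Case, Unexposed: 95×109/207 = 50.0242
  Control, Exposed: 112×98/207 = 53.0242
  Control, Unexposed: 112×109/207 = 58.9758
Contributions (O − E)²/E:
  (13 − 44.9758)²/44.9758 = 22.7334
  (82 − 50.0242)²/50.0242 = 20.4391
  (85 − 53.0242)²/53.0242 = 19.2827
  (27 − 58.9758)²/58.9758 = 17.3368
χ² = 22.7334 + 20.4391 + 19.2827 + 17.3368 = 79.792

79.792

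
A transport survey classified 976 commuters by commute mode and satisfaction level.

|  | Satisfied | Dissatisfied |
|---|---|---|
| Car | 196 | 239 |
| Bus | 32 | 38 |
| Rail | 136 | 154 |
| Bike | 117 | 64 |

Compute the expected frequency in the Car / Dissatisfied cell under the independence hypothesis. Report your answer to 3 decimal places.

220.620

Row total (Car) = 435; column total (Dissatisfied) = 495; grand total N = 976.
Expected count = (row total × column total) / N = 435 × 495 / 976 = 220.620.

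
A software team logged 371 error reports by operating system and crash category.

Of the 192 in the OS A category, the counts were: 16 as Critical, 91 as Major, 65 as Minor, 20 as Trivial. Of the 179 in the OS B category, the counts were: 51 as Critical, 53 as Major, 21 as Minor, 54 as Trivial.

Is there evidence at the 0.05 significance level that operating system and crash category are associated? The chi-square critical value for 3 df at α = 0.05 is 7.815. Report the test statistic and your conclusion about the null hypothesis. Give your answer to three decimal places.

Row totals: 192, 179. Column totals: 67, 144, 86, 74. Grand total N = 371.
Expected counts (row total × column total / N):
  OS A, Critical: 192×67/371 = 34.67385
  OS A, Major: 192×144/371 = 74.52291
  OS A, Minor: 192×86/371 = 44.50674
  OS A, Trivial: 192×74/371 = 38.29650
  OS B, Critical: 179×67/371 = 32.32615
  OS B, Major: 179×144/371 = 69.47709
  OS B, Minor: 179×86/371 = 41.49326
  OS B, Trivial: 179×74/371 = 35.70350
Contributions (O − E)²/E:
  (16 − 34.67385)²/34.67385 = 10.0569
  (91 − 74.52291)²/74.52291 = 3.6431
  (65 − 44.50674)²/44.50674 = 9.4362
  (20 − 38.29650)²/38.29650 = 8.7413
  (51 − 32.32615)²/32.32615 = 10.7873
  (53 − 69.47709)²/69.47709 = 3.9077
  (21 − 41.49326)²/41.49326 = 10.1215
  (54 − 35.70350)²/35.70350 = 9.3762
χ² = 10.0569 + 3.6431 + 9.4362 + 8.7413 + 10.7873 + 3.9077 + 10.1215 + 9.3762 = 66.070
df = (2−1)(4−1) = 3. Since 66.070 > 7.815, reject the null hypothesis of independence at α = 0.05.

66.070; reject H₀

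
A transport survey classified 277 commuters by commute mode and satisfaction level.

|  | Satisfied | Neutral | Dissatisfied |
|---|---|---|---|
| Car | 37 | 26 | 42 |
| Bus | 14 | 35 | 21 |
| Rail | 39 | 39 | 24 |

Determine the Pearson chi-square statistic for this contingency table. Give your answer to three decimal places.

Row totals: 105, 70, 102. Column totals: 90, 100, 87. Grand total N = 277.
Expected counts (row total × column total / N):
  Car, Satisfied: 105×90/277 = 34.1155
  Car, Neutral: 105×100/277 = 37.9061
  Car, Dissatisfied: 105×87/277 = 32.9783
  Bus, Satisfied: 70×90/277 = 22.7437
  Bus, Neutral: 70×100/277 = 25.2708
  Bus, Dissatisfied: 70×87/277 = 21.9856
  Rail, Satisfied: 102×90/277 = 33.1408
  Rail, Neutral: 102×100/277 = 36.8231
  Rail, Dissatisfied: 102×87/277 = 32.0361
Contributions (O − E)²/E:
  (37 − 34.1155)²/34.1155 = 0.2439
  (26 − 37.9061)²/37.9061 = 3.7396
  (42 − 32.9783)²/32.9783 = 2.4680
  (14 − 22.7437)²/22.7437 = 3.3615
  (35 − 25.2708)²/25.2708 = 3.7457
  (21 − 21.9856)²/21.9856 = 0.0442
  (39 − 33.1408)²/33.1408 = 1.0359
  (39 − 36.8231)²/36.8231 = 0.1287
  (24 − 32.0361)²/32.0361 = 2.0158
χ² = 0.2439 + 3.7396 + 2.4680 + 3.3615 + 3.7457 + 0.0442 + 1.0359 + 0.1287 + 2.0158 = 16.783

16.783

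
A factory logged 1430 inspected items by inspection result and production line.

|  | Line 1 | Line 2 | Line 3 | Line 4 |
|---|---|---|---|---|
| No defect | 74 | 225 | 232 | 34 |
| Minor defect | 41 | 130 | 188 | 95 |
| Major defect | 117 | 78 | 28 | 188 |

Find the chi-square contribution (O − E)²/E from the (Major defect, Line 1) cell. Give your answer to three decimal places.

37.975

Row total (Major defect) = 411; column total (Line 1) = 232; N = 1430.
Expected count E = 411 × 232 / 1430 = 66.6797.
Contribution = (O − E)²/E = (117 − 66.6797)² / 66.6797 = 37.975.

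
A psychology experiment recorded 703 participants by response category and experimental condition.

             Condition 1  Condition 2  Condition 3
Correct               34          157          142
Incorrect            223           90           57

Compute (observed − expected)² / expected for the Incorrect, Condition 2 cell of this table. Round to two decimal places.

12.31

Row total (Incorrect) = 370; column total (Condition 2) = 247; N = 703.
Expected count E = 370 × 247 / 703 = 130.0000.
Contribution = (O − E)²/E = (90 − 130.0000)² / 130.0000 = 12.31.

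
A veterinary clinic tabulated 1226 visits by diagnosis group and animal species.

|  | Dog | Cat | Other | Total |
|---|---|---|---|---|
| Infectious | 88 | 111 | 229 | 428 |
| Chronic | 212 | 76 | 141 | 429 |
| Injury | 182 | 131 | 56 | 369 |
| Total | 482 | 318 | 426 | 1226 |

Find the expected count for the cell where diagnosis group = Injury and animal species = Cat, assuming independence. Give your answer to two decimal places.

Row total (Injury) = 369; column total (Cat) = 318; grand total N = 1226.
Expected count = (row total × column total) / N = 369 × 318 / 1226 = 95.71.

95.71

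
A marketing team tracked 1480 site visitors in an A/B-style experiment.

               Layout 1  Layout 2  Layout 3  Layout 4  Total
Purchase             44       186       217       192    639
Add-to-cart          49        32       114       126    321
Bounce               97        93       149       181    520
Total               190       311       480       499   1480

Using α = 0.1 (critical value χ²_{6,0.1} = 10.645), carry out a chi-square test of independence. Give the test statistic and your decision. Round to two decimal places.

83.13; reject H₀

Grand total N = 1480.
Expected counts (row total × column total / N):
  Purchase, Layout 1: 639×190/1480 = 82.034
  Purchase, Layout 2: 639×311/1480 = 134.276
  Purchase, Layout 3: 639×480/1480 = 207.243
  Purchase, Layout 4: 639×499/1480 = 215.447
  Add-to-cart, Layout 1: 321×190/1480 = 41.209
  Add-to-cart, Layout 2: 321×311/1480 = 67.453
  Add-to-cart, Layout 3: 321×480/1480 = 104.108
  Add-to-cart, Layout 4: 321×499/1480 = 108.229
  Bounce, Layout 1: 520×190/1480 = 66.757
  Bounce, Layout 2: 520×311/1480 = 109.270
  Bounce, Layout 3: 520×480/1480 = 168.649
  Bounce, Layout 4: 520×499/1480 = 175.324
Contributions (O − E)²/E:
  (44 − 82.034)²/82.034 = 17.6340
  (186 − 134.276)²/134.276 = 19.9244
  (217 − 207.243)²/207.243 = 0.4594
  (192 − 215.447)²/215.447 = 2.5517
  (49 − 41.209)²/41.209 = 1.4730
  (32 − 67.453)²/67.453 = 18.6339
  (114 − 104.108)²/104.108 = 0.9399
  (126 − 108.229)²/108.229 = 2.9180
  (97 − 66.757)²/66.757 = 13.7010
  (93 − 109.270)²/109.270 = 2.4226
  (149 − 168.649)²/168.649 = 2.2893
  (181 − 175.324)²/175.324 = 0.1838
χ² = 17.6340 + 19.9244 + 0.4594 + 2.5517 + 1.4730 + 18.6339 + 0.9399 + 2.9180 + 13.7010 + 2.4226 + 2.2893 + 0.1838 = 83.13
df = (3−1)(4−1) = 6. Since 83.13 > 10.645, reject the null hypothesis of independence at α = 0.1.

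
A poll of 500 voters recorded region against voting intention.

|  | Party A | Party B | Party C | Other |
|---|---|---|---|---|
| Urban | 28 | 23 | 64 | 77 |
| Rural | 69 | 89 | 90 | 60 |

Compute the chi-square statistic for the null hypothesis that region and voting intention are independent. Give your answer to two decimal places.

Row totals: 192, 308. Column totals: 97, 112, 154, 137. Grand total N = 500.
Expected counts (row total × column total / N):
  Urban, Party A: 192×97/500 = 37.248
  Urban, Party B: 192×112/500 = 43.008
  Urban, Party C: 192×154/500 = 59.136
  Urban, Other: 192×137/500 = 52.608
  Rural, Party A: 308×97/500 = 59.752
  Rural, Party B: 308×112/500 = 68.992
  Rural, Party C: 308×154/500 = 94.864
  Rural, Other: 308×137/500 = 84.392
Contributions (O − E)²/E:
  (28 − 37.248)²/37.248 = 2.2961
  (23 − 43.008)²/43.008 = 9.3080
  (64 − 59.136)²/59.136 = 0.4001
  (77 − 52.608)²/52.608 = 11.3095
  (69 − 59.752)²/59.752 = 1.4313
  (89 − 68.992)²/68.992 = 5.8024
  (90 − 94.864)²/94.864 = 0.2494
  (60 − 84.392)²/84.392 = 7.0501
χ² = 2.2961 + 9.3080 + 0.4001 + 11.3095 + 1.4313 + 5.8024 + 0.2494 + 7.0501 = 37.85

37.85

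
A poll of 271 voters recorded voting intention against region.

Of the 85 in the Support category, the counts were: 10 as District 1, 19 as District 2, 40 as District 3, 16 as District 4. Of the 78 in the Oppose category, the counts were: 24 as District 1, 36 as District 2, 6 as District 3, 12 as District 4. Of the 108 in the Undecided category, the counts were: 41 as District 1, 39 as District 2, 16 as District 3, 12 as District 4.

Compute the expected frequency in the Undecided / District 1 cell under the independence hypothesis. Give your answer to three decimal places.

29.889

Row total (Undecided) = 108; column total (District 1) = 75; grand total N = 271.
Expected count = (row total × column total) / N = 108 × 75 / 271 = 29.889.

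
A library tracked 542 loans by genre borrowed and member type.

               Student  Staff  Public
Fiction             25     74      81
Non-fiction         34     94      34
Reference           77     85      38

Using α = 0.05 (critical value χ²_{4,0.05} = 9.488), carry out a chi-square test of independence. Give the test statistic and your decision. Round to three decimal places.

57.810; reject H₀

Row totals: 180, 162, 200. Column totals: 136, 253, 153. Grand total N = 542.
Expected counts (row total × column total / N):
  Fiction, Student: 180×136/542 = 45.1661
  Fiction, Staff: 180×253/542 = 84.0221
  Fiction, Public: 180×153/542 = 50.8118
  Non-fiction, Student: 162×136/542 = 40.6494
  Non-fiction, Staff: 162×253/542 = 75.6199
  Non-fiction, Public: 162×153/542 = 45.7306
  Reference, Student: 200×136/542 = 50.1845
  Reference, Staff: 200×253/542 = 93.3579
  Reference, Public: 200×153/542 = 56.4576
Contributions (O − E)²/E:
  (25 − 45.1661)²/45.1661 = 9.0039
  (74 − 84.0221)²/84.0221 = 1.1954
  (81 − 50.8118)²/50.8118 = 17.9354
  (34 − 40.6494)²/40.6494 = 1.0877
  (94 − 75.6199)²/75.6199 = 4.4674
  (34 − 45.7306)²/45.7306 = 3.0091
  (77 − 50.1845)²/50.1845 = 14.3285
  (85 − 93.3579)²/93.3579 = 0.7482
  (38 − 56.4576)²/56.4576 = 6.0343
χ² = 9.0039 + 1.1954 + 17.9354 + 1.0877 + 4.4674 + 3.0091 + 14.3285 + 0.7482 + 6.0343 = 57.810
df = (3−1)(3−1) = 4. Since 57.810 > 9.488, reject the null hypothesis of independence at α = 0.05.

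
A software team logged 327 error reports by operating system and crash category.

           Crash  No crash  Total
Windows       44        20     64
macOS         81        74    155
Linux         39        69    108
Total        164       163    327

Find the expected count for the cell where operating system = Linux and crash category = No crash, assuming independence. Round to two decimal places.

53.83

Row total (Linux) = 108; column total (No crash) = 163; grand total N = 327.
Expected count = (row total × column total) / N = 108 × 163 / 327 = 53.83.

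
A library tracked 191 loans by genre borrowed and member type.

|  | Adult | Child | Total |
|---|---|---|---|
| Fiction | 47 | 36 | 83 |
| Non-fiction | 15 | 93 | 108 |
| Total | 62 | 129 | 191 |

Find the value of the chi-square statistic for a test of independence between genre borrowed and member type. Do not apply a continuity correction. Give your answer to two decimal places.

39.10

Grand total N = 191.
Expected counts (row total × column total / N):
  Fiction, Adult: 83×62/191 = 26.942
  Fiction, Child: 83×129/191 = 56.058
  Non-fiction, Adult: 108×62/191 = 35.058
  Non-fiction, Child: 108×129/191 = 72.942
Contributions (O − E)²/E:
  (47 − 26.942)²/26.942 = 14.9329
  (36 − 56.058)²/56.058 = 7.1769
  (15 − 35.058)²/35.058 = 11.4759
  (93 − 72.942)²/72.942 = 5.5157
χ² = 14.9329 + 7.1769 + 11.4759 + 5.5157 = 39.10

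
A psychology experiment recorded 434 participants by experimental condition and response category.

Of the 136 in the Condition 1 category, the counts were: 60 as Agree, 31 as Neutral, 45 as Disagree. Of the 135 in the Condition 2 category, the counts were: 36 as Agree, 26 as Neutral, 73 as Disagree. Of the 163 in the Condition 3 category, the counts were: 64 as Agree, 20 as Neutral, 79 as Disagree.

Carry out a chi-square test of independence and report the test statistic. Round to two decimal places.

18.00

Row totals: 136, 135, 163. Column totals: 160, 77, 197. Grand total N = 434.
Expected counts (row total × column total / N):
  Condition 1, Agree: 136×160/434 = 50.138
  Condition 1, Neutral: 136×77/434 = 24.129
  Condition 1, Disagree: 136×197/434 = 61.733
  Condition 2, Agree: 135×160/434 = 49.770
  Condition 2, Neutral: 135×77/434 = 23.952
  Condition 2, Disagree: 135×197/434 = 61.279
  Condition 3, Agree: 163×160/434 = 60.092
  Condition 3, Neutral: 163×77/434 = 28.919
  Condition 3, Disagree: 163×197/434 = 73.988
Contributions (O − E)²/E:
  (60 − 50.138)²/50.138 = 1.9398
  (31 − 24.129)²/24.129 = 1.9566
  (45 − 61.733)²/61.733 = 4.5356
  (36 − 49.770)²/49.770 = 3.8098
  (26 − 23.952)²/23.952 = 0.1751
  (73 − 61.279)²/61.279 = 2.2419
  (64 − 60.092)²/60.092 = 0.2542
  (20 − 28.919)²/28.919 = 2.7507
  (79 − 73.988)²/73.988 = 0.3395
χ² = 1.9398 + 1.9566 + 4.5356 + 3.8098 + 0.1751 + 2.2419 + 0.2542 + 2.7507 + 0.3395 = 18.00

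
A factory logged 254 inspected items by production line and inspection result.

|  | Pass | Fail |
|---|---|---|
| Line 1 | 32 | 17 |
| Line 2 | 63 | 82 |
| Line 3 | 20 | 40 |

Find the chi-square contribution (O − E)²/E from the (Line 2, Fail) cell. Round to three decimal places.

Row total (Line 2) = 145; column total (Fail) = 139; N = 254.
Expected count E = 145 × 139 / 254 = 79.3504.
Contribution = (O − E)²/E = (82 − 79.3504)² / 79.3504 = 0.088.

0.088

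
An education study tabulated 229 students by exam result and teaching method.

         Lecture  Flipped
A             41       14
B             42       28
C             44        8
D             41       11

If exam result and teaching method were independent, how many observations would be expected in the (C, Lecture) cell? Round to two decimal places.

38.15

Row total (C) = 52; column total (Lecture) = 168; grand total N = 229.
Expected count = (row total × column total) / N = 52 × 168 / 229 = 38.15.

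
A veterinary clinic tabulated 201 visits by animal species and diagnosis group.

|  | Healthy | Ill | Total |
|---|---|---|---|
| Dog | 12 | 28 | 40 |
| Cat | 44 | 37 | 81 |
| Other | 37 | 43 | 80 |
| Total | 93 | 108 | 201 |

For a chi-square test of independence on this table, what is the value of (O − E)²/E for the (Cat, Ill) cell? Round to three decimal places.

Row total (Cat) = 81; column total (Ill) = 108; N = 201.
Expected count E = 81 × 108 / 201 = 43.5224.
Contribution = (O − E)²/E = (37 − 43.5224)² / 43.5224 = 0.977.

0.977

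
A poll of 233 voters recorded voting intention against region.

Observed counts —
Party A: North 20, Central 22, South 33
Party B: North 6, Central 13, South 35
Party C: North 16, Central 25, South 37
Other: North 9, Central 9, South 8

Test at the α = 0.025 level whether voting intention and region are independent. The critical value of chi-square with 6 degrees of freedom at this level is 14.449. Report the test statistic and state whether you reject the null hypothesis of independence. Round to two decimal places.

11.56; fail to reject H₀

Row totals: 75, 54, 78, 26. Column totals: 51, 69, 113. Grand total N = 233.
Expected counts (row total × column total / N):
  Party A, North: 75×51/233 = 16.41631
  Party A, Central: 75×69/233 = 22.21030
  Party A, South: 75×113/233 = 36.37339
  Party B, North: 54×51/233 = 11.81974
  Party B, Central: 54×69/233 = 15.99142
  Party B, South: 54×113/233 = 26.18884
  Party C, North: 78×51/233 = 17.07296
  Party C, Central: 78×69/233 = 23.09871
  Party C, South: 78×113/233 = 37.82833
  Other, North: 26×51/233 = 5.69099
  Other, Central: 26×69/233 = 7.69957
  Other, South: 26×113/233 = 12.60944
Contributions (O − E)²/E:
  (20 − 16.41631)²/16.41631 = 0.7823
  (22 − 22.21030)²/22.21030 = 0.0020
  (33 − 36.37339)²/36.37339 = 0.3129
  (6 − 11.81974)²/11.81974 = 2.8655
  (13 − 15.99142)²/15.99142 = 0.5596
  (35 − 26.18884)²/26.18884 = 2.9645
  (16 − 17.07296)²/17.07296 = 0.0674
  (25 − 23.09871)²/23.09871 = 0.1565
  (37 − 37.82833)²/37.82833 = 0.0181
  (9 − 5.69099)²/5.69099 = 1.9240
  (9 − 7.69957)²/7.69957 = 0.2196
  (8 − 12.60944)²/12.60944 = 1.6850
χ² = 0.7823 + 0.0020 + 0.3129 + 2.8655 + 0.5596 + 2.9645 + 0.0674 + 0.1565 + 0.0181 + 1.9240 + 0.2196 + 1.6850 = 11.56
df = (4−1)(3−1) = 6. Since 11.56 < 14.449, fail to reject the null hypothesis of independence at α = 0.025.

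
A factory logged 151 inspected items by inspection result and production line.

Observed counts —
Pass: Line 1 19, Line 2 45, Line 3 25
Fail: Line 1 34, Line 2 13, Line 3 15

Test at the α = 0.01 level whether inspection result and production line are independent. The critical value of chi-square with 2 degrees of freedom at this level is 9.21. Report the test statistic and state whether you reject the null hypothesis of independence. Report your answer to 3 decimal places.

20.219; reject H₀

Row totals: 89, 62. Column totals: 53, 58, 40. Grand total N = 151.
Expected counts (row total × column total / N):
  Pass, Line 1: 89×53/151 = 31.2384
  Pass, Line 2: 89×58/151 = 34.1854
  Pass, Line 3: 89×40/151 = 23.5762
  Fail, Line 1: 62×53/151 = 21.7616
  Fail, Line 2: 62×58/151 = 23.8146
  Fail, Line 3: 62×40/151 = 16.4238
Contributions (O − E)²/E:
  (19 − 31.2384)²/31.2384 = 4.7947
  (45 − 34.1854)²/34.1854 = 3.4212
  (25 − 23.5762)²/23.5762 = 0.0860
  (34 − 21.7616)²/21.7616 = 6.8827
  (13 − 23.8146)²/23.8146 = 4.9111
  (15 − 16.4238)²/16.4238 = 0.1234
χ² = 4.7947 + 3.4212 + 0.0860 + 6.8827 + 4.9111 + 0.1234 = 20.219
df = (2−1)(3−1) = 2. Since 20.219 > 9.21, reject the null hypothesis of independence at α = 0.01.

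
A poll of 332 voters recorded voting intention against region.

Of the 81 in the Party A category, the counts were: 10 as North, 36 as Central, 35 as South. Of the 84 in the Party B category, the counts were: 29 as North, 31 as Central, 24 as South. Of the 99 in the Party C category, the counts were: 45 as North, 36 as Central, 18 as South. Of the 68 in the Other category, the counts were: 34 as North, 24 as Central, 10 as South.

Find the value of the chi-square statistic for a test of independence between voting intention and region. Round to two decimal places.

Row totals: 81, 84, 99, 68. Column totals: 118, 127, 87. Grand total N = 332.
Expected counts (row total × column total / N):
  Party A, North: 81×118/332 = 28.789
  Party A, Central: 81×127/332 = 30.985
  Party A, South: 81×87/332 = 21.226
  Party B, North: 84×118/332 = 29.855
  Party B, Central: 84×127/332 = 32.133
  Party B, South: 84×87/332 = 22.012
  Party C, North: 99×118/332 = 35.187
  Party C, Central: 99×127/332 = 37.870
  Party C, South: 99×87/332 = 25.943
  Other, North: 68×118/332 = 24.169
  Other, Central: 68×127/332 = 26.012
  Other, South: 68×87/332 = 17.819
Contributions (O − E)²/E:
  (10 − 28.789)²/28.789 = 12.2625
  (36 − 30.985)²/30.985 = 0.8117
  (35 − 21.226)²/21.226 = 8.9382
  (29 − 29.855)²/29.855 = 0.0245
  (31 − 32.133)²/32.133 = 0.0399
  (24 − 22.012)²/22.012 = 0.1795
  (45 − 35.187)²/35.187 = 2.7367
  (36 − 37.870)²/37.870 = 0.0923
  (18 − 25.943)²/25.943 = 2.4319
  (34 − 24.169)²/24.169 = 3.9989
  (24 − 26.012)²/26.012 = 0.1556
  (10 − 17.819)²/17.819 = 3.4310
χ² = 12.2625 + 0.8117 + 8.9382 + 0.0245 + 0.0399 + 0.1795 + 2.7367 + 0.0923 + 2.4319 + 3.9989 + 0.1556 + 3.4310 = 35.10

35.10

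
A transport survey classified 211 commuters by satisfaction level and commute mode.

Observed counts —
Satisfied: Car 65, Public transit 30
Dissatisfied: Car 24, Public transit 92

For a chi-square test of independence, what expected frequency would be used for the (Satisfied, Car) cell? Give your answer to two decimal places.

Row total (Satisfied) = 95; column total (Car) = 89; grand total N = 211.
Expected count = (row total × column total) / N = 95 × 89 / 211 = 40.07.

40.07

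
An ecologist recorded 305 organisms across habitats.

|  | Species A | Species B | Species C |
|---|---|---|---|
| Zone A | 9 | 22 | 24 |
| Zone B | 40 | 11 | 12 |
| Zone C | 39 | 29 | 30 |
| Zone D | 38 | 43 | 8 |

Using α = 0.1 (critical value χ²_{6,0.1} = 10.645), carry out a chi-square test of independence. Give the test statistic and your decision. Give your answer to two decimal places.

46.70; reject H₀

Row totals: 55, 63, 98, 89. Column totals: 126, 105, 74. Grand total N = 305.
Expected counts (row total × column total / N):
  Zone A, Species A: 55×126/305 = 22.721
  Zone A, Species B: 55×105/305 = 18.934
  Zone A, Species C: 55×74/305 = 13.344
  Zone B, Species A: 63×126/305 = 26.026
  Zone B, Species B: 63×105/305 = 21.689
  Zone B, Species C: 63×74/305 = 15.285
  Zone C, Species A: 98×126/305 = 40.485
  Zone C, Species B: 98×105/305 = 33.738
  Zone C, Species C: 98×74/305 = 23.777
  Zone D, Species A: 89×126/305 = 36.767
  Zone D, Species B: 89×105/305 = 30.639
  Zone D, Species C: 89×74/305 = 21.593
Contributions (O − E)²/E:
  (9 − 22.721)²/22.721 = 8.2860
  (22 − 18.934)²/18.934 = 0.4965
  (24 − 13.344)²/13.344 = 8.5095
  (40 − 26.026)²/26.026 = 7.5030
  (11 − 21.689)²/21.689 = 5.2679
  (12 − 15.285)²/15.285 = 0.7060
  (39 − 40.485)²/40.485 = 0.0545
  (29 − 33.738)²/33.738 = 0.6654
  (30 − 23.777)²/23.777 = 1.6287
  (38 − 36.767)²/36.767 = 0.0413
  (43 − 30.639)²/30.639 = 4.9869
  (8 − 21.593)²/21.593 = 8.5569
χ² = 8.2860 + 0.4965 + 8.5095 + 7.5030 + 5.2679 + 0.7060 + 0.0545 + 0.6654 + 1.6287 + 0.0413 + 4.9869 + 8.5569 = 46.70
df = (4−1)(3−1) = 6. Since 46.70 > 10.645, reject the null hypothesis of independence at α = 0.1.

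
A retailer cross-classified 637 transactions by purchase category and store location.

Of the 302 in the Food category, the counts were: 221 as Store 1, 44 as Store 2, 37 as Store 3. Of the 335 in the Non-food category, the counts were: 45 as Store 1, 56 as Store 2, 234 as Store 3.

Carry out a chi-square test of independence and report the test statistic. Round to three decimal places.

Row totals: 302, 335. Column totals: 266, 100, 271. Grand total N = 637.
Expected counts (row total × column total / N):
  Food, Store 1: 302×266/637 = 126.1099
  Food, Store 2: 302×100/637 = 47.4097
  Food, Store 3: 302×271/637 = 128.4804
  Non-food, Store 1: 335×266/637 = 139.8901
  Non-food, Store 2: 335×100/637 = 52.5903
  Non-food, Store 3: 335×271/637 = 142.5196
Contributions (O − E)²/E:
  (221 − 126.1099)²/126.1099 = 71.3991
  (44 − 47.4097)²/47.4097 = 0.2452
  (37 − 128.4804)²/128.4804 = 65.1357
  (45 − 139.8901)²/139.8901 = 64.3657
  (56 − 52.5903)²/52.5903 = 0.2211
  (234 − 142.5196)²/142.5196 = 58.7194
χ² = 71.3991 + 0.2452 + 65.1357 + 64.3657 + 0.2211 + 58.7194 = 260.086

260.086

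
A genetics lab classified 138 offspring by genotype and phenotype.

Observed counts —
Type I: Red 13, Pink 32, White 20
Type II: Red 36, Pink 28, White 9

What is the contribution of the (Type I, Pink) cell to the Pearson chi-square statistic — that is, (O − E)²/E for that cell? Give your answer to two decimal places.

Row total (Type I) = 65; column total (Pink) = 60; N = 138.
Expected count E = 65 × 60 / 138 = 28.261.
Contribution = (O − E)²/E = (32 − 28.261)² / 28.261 = 0.49.

0.49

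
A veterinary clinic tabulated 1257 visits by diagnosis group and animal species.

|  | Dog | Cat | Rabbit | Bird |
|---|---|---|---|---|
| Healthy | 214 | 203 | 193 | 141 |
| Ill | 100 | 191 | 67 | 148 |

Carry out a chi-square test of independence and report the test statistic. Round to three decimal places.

Row totals: 751, 506. Column totals: 314, 394, 260, 289. Grand total N = 1257.
Expected counts (row total × column total / N):
  Healthy, Dog: 751×314/1257 = 187.6006
  Healthy, Cat: 751×394/1257 = 235.3970
  Healthy, Rabbit: 751×260/1257 = 155.3381
  Healthy, Bird: 751×289/1257 = 172.6643
  Ill, Dog: 506×314/1257 = 126.3994
  Ill, Cat: 506×394/1257 = 158.6030
  Ill, Rabbit: 506×260/1257 = 104.6619
  Ill, Bird: 506×289/1257 = 116.3357
Contributions (O − E)²/E:
  (214 − 187.6006)²/187.6006 = 3.7150
  (203 − 235.3970)²/235.3970 = 4.4587
  (193 − 155.3381)²/155.3381 = 9.1312
  (141 − 172.6643)²/172.6643 = 5.8068
  (100 − 126.3994)²/126.3994 = 5.5137
  (191 − 158.6030)²/158.6030 = 6.6176
  (67 − 104.6619)²/104.6619 = 13.5524
  (148 − 116.3357)²/116.3357 = 8.6184
χ² = 3.7150 + 4.4587 + 9.1312 + 5.8068 + 5.5137 + 6.6176 + 13.5524 + 8.6184 = 57.414

57.414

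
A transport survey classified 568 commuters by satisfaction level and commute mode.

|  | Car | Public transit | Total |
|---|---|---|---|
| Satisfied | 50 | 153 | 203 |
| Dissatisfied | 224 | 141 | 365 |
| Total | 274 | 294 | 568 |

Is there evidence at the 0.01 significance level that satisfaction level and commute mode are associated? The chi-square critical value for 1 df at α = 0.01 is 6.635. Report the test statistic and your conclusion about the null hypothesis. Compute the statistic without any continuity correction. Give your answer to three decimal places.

70.518; reject H₀

Grand total N = 568.
Expected counts (row total × column total / N):
  Satisfied, Car: 203×274/568 = 97.92606
  Satisfied, Public transit: 203×294/568 = 105.07394
  Dissatisfied, Car: 365×274/568 = 176.07394
  Dissatisfied, Public transit: 365×294/568 = 188.92606
Contributions (O − E)²/E:
  (50 − 97.92606)²/97.92606 = 23.4555
  (153 − 105.07394)²/105.07394 = 21.8599
  (224 − 176.07394)²/176.07394 = 13.0451
  (141 − 188.92606)²/188.92606 = 12.1577
χ² = 23.4555 + 21.8599 + 13.0451 + 12.1577 = 70.518
df = (2−1)(2−1) = 1. Since 70.518 > 6.635, reject the null hypothesis of independence at α = 0.01.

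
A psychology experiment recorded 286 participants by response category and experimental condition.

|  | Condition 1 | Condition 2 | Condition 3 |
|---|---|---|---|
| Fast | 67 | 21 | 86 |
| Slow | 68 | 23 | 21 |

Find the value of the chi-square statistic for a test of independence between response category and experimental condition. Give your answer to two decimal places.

Row totals: 174, 112. Column totals: 135, 44, 107. Grand total N = 286.
Expected counts (row total × column total / N):
  Fast, Condition 1: 174×135/286 = 82.133
  Fast, Condition 2: 174×44/286 = 26.769
  Fast, Condition 3: 174×107/286 = 65.098
  Slow, Condition 1: 112×135/286 = 52.867
  Slow, Condition 2: 112×44/286 = 17.231
  Slow, Condition 3: 112×107/286 = 41.902
Contributions (O − E)²/E:
  (67 − 82.133)²/82.133 = 2.7883
  (21 − 26.769)²/26.769 = 1.2433
  (86 − 65.098)²/65.098 = 6.7113
  (68 − 52.867)²/52.867 = 4.3318
  (23 − 17.231)²/17.231 = 1.9315
  (21 − 41.902)²/41.902 = 10.4266
χ² = 2.7883 + 1.2433 + 6.7113 + 4.3318 + 1.9315 + 10.4266 = 27.43

27.43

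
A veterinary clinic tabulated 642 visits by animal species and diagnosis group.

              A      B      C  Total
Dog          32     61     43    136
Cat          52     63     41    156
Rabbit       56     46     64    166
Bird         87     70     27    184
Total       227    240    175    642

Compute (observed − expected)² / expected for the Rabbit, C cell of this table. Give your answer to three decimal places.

Row total (Rabbit) = 166; column total (C) = 175; N = 642.
Expected count E = 166 × 175 / 642 = 45.24922.
Contribution = (O − E)²/E = (64 − 45.24922)² / 45.24922 = 7.770.

7.770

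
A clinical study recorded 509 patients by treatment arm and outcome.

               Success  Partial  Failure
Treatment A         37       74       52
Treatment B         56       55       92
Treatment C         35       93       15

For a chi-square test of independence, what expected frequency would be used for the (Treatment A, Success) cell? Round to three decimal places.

40.990

Row total (Treatment A) = 163; column total (Success) = 128; grand total N = 509.
Expected count = (row total × column total) / N = 163 × 128 / 509 = 40.990.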